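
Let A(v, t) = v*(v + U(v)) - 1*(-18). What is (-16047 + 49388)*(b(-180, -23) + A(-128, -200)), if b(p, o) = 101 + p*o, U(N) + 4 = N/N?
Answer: 701061207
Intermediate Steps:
U(N) = -3 (U(N) = -4 + N/N = -4 + 1 = -3)
A(v, t) = 18 + v*(-3 + v) (A(v, t) = v*(v - 3) - 1*(-18) = v*(-3 + v) + 18 = 18 + v*(-3 + v))
b(p, o) = 101 + o*p
(-16047 + 49388)*(b(-180, -23) + A(-128, -200)) = (-16047 + 49388)*((101 - 23*(-180)) + (18 + (-128)² - 3*(-128))) = 33341*((101 + 4140) + (18 + 16384 + 384)) = 33341*(4241 + 16786) = 33341*21027 = 701061207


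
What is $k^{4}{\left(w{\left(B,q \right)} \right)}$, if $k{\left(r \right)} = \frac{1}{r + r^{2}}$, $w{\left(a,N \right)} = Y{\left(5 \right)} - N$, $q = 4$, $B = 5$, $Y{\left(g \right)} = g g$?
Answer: $\frac{1}{45558341136} \approx 2.195 \cdot 10^{-11}$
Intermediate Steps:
$Y{\left(g \right)} = g^{2}$
$w{\left(a,N \right)} = 25 - N$ ($w{\left(a,N \right)} = 5^{2} - N = 25 - N$)
$k^{4}{\left(w{\left(B,q \right)} \right)} = \left(\frac{1}{\left(25 - 4\right) \left(1 + \left(25 - 4\right)\right)}\right)^{4} = \left(\frac{1}{21 \left(1 + 21\right)}\right)^{4} = \left(\frac{1}{21 \cdot 22}\right)^{4} = \left(\frac{1}{21} \cdot \frac{1}{22}\right)^{4} = \left(\frac{1}{462}\right)^{4} = \frac{1}{45558341136}$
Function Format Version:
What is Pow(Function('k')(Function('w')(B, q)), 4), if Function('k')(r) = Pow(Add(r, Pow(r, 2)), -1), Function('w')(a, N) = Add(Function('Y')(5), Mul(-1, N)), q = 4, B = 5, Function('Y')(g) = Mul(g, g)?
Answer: Rational(1, 45558341136) ≈ 2.1950e-11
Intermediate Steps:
Function('Y')(g) = Pow(g, 2)
Function('w')(a, N) = Add(25, Mul(-1, N)) (Function('w')(a, N) = Add(Pow(5, 2), Mul(-1, N)) = Add(25, Mul(-1, N)))
Pow(Function('k')(Function('w')(B, q)), 4) = Pow(Mul(Pow(Add(25, Mul(-1, 4)), -1), Pow(Add(1, Add(25, Mul(-1, 4))), -1)), 4) = Pow(Mul(Pow(Add(25, -4), -1), Pow(Add(1, Add(25, -4)), -1)), 4) = Pow(Mul(Pow(21, -1), Pow(Add(1, 21), -1)), 4) = Pow(Mul(Rational(1, 21), Pow(22, -1)), 4) = Pow(Mul(Rational(1, 21), Rational(1, 22)), 4) = Pow(Rational(1, 462), 4) = Rational(1, 45558341136)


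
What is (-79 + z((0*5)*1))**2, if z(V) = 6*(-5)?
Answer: 11881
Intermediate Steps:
z(V) = -30
(-79 + z((0*5)*1))**2 = (-79 - 30)**2 = (-109)**2 = 11881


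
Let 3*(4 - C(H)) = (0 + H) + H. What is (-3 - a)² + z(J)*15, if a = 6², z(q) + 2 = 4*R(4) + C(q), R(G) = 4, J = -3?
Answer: 1821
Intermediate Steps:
C(H) = 4 - 2*H/3 (C(H) = 4 - ((0 + H) + H)/3 = 4 - (H + H)/3 = 4 - 2*H/3)
z(q) = 18 - 2*q/3 (z(q) = -2 + (4*4 + (4 - 2*q/3)) = -2 + (16 + (4 - 2*q/3)) = -2 + (20 - 2*q/3) = 18 - 2*q/3)
a = 36
(-3 - a)² + z(J)*15 = (-3 - 1*36)² + (18 - ⅔*(-3))*15 = (-3 - 36)² + (18 + 2)*15 = (-39)² + 20*15 = 1521 + 300 = 1821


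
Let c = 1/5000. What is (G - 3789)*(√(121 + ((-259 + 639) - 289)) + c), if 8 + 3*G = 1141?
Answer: -5117/7500 - 20468*√53/3 ≈ -49670.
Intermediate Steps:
G = 1133/3 (G = -8/3 + (⅓)*1141 = -8/3 + 1141/3 = 1133/3 ≈ 377.67)
c = 1/5000 ≈ 0.00020000
(G - 3789)*(√(121 + ((-259 + 639) - 289)) + c) = (1133/3 - 3789)*(√(121 + ((-259 + 639) - 289)) + 1/5000) = -10234*(√(121 + (380 - 289)) + 1/5000)/3 = -10234*(√(121 + 91) + 1/5000)/3 = -10234*(√212 + 1/5000)/3 = -10234*(2*√53 + 1/5000)/3 = -10234*(1/5000 + 2*√53)/3 = -5117/7500 - 20468*√53/3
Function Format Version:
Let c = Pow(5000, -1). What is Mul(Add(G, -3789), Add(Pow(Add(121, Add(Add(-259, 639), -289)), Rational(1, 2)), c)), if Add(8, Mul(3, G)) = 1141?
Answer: Add(Rational(-5117, 7500), Mul(Rational(-20468, 3), Pow(53, Rational(1, 2)))) ≈ -49670.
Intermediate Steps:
G = Rational(1133, 3) (G = Add(Rational(-8, 3), Mul(Rational(1, 3), 1141)) = Add(Rational(-8, 3), Rational(1141, 3)) = Rational(1133, 3) ≈ 377.67)
c = Rational(1, 5000) ≈ 0.00020000
Mul(Add(G, -3789), Add(Pow(Add(121, Add(Add(-259, 639), -289)), Rational(1, 2)), c)) = Mul(Add(Rational(1133, 3), -3789), Add(Pow(Add(121, Add(Add(-259, 639), -289)), Rational(1, 2)), Rational(1, 5000))) = Mul(Rational(-10234, 3), Add(Pow(Add(121, Add(380, -289)), Rational(1, 2)), Rational(1, 5000))) = Mul(Rational(-10234, 3), Add(Pow(Add(121, 91), Rational(1, 2)), Rational(1, 5000))) = Mul(Rational(-10234, 3), Add(Pow(212, Rational(1, 2)), Rational(1, 5000))) = Mul(Rational(-10234, 3), Add(Mul(2, Pow(53, Rational(1, 2))), Rational(1, 5000))) = Mul(Rational(-10234, 3), Add(Rational(1, 5000), Mul(2, Pow(53, Rational(1, 2))))) = Add(Rational(-5117, 7500), Mul(Rational(-20468, 3), Pow(53, Rational(1, 2))))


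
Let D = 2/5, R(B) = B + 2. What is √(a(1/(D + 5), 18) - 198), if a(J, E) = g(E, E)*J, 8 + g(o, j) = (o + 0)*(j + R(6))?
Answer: I*√9138/9 ≈ 10.621*I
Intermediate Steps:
R(B) = 2 + B
g(o, j) = -8 + o*(8 + j) (g(o, j) = -8 + (o + 0)*(j + (2 + 6)) = -8 + o*(j + 8) = -8 + o*(8 + j))
D = ⅖ (D = 2*(⅕) = ⅖ ≈ 0.40000)
a(J, E) = J*(-8 + E² + 8*E) (a(J, E) = (-8 + 8*E + E*E)*J = (-8 + 8*E + E²)*J = (-8 + E² + 8*E)*J = J*(-8 + E² + 8*E))
√(a(1/(D + 5), 18) - 198) = √((-8 + 18² + 8*18)/(⅖ + 5) - 198) = √((-8 + 324 + 144)/(27/5) - 198) = √((5/27)*460 - 198) = √(2300/27 - 198) = √(-3046/27) = I*√9138/9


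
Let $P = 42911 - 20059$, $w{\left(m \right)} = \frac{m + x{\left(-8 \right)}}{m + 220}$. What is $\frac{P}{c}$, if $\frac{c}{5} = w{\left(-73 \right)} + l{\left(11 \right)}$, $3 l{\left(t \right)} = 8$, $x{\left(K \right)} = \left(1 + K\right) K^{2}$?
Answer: $- \frac{1119748}{215} \approx -5208.1$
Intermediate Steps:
$x{\left(K \right)} = K^{2} \left(1 + K\right)$
$l{\left(t \right)} = \frac{8}{3}$ ($l{\left(t \right)} = \frac{1}{3} \cdot 8 = \frac{8}{3}$)
$w{\left(m \right)} = \frac{-448 + m}{220 + m}$ ($w{\left(m \right)} = \frac{m + \left(-8\right)^{2} \left(1 - 8\right)}{m + 220} = \frac{m + 64 \left(-7\right)}{220 + m} = \frac{m - 448}{220 + m} = \frac{-448 + m}{220 + m}$)
$P = 22852$
$c = - \frac{215}{49}$ ($c = 5 \left(\frac{-448 - 73}{220 - 73} + \frac{8}{3}\right) = 5 \left(\frac{1}{147} \left(-521\right) + \frac{8}{3}\right) = 5 \left(- \frac{521}{147} + \frac{8}{3}\right) = 5 \left(- \frac{43}{49}\right) = - \frac{215}{49} \approx -4.3878$)
$\frac{P}{c} = \frac{22852}{- \frac{215}{49}} = 22852 \left(- \frac{49}{215}\right) = - \frac{1119748}{215}$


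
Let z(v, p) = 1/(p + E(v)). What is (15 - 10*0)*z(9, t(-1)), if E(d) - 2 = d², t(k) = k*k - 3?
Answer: 5/27 ≈ 0.18519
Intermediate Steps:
t(k) = -3 + k² (t(k) = k² - 3 = -3 + k²)
E(d) = 2 + d²
z(v, p) = 1/(2 + p + v²) (z(v, p) = 1/(p + (2 + v²)) = 1/(2 + p + v²))
(15 - 10*0)*z(9, t(-1)) = (15 - 10*0)/(2 + (-3 + (-1)²) + 9²) = (15 + 0)/(2 + (-3 + 1) + 81) = 15/(2 - 2 + 81) = 15/81 = 15*(1/81) = 5/27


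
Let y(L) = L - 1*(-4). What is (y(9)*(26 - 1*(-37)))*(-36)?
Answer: -29484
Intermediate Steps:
y(L) = 4 + L (y(L) = L + 4 = 4 + L)
(y(9)*(26 - 1*(-37)))*(-36) = ((4 + 9)*(26 - 1*(-37)))*(-36) = (13*(26 + 37))*(-36) = (13*63)*(-36) = 819*(-36) = -29484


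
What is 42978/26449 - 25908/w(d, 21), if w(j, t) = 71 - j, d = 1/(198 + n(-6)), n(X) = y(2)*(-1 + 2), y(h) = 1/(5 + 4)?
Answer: -304085956671/837005054 ≈ -363.30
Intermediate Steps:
y(h) = ⅑ (y(h) = 1/9 = ⅑)
n(X) = ⅑ (n(X) = (-1 + 2)/9 = (⅑)*1 = ⅑)
d = 9/1783 (d = 1/(198 + ⅑) = 1/(1783/9) = 9/1783 ≈ 0.0050477)
42978/26449 - 25908/w(d, 21) = 42978/26449 - 25908/(71 - 1*9/1783) = 42978*(1/26449) - 25908/(71 - 9/1783) = 42978/26449 - 25908/126584/1783 = 42978/26449 - 25908*1783/126584 = 42978/26449 - 11548491/31646 = -304085956671/837005054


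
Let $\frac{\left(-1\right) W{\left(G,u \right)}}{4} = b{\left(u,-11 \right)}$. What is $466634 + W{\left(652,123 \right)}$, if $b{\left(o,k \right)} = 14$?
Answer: $466578$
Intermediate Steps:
$W{\left(G,u \right)} = -56$ ($W{\left(G,u \right)} = \left(-4\right) 14 = -56$)
$466634 + W{\left(652,123 \right)} = 466634 - 56 = 466578$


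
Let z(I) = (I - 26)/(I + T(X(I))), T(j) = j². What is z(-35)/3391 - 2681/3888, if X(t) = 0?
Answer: -317957317/461447280 ≈ -0.68904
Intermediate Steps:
z(I) = (-26 + I)/I (z(I) = (I - 26)/(I + 0²) = (-26 + I)/(I + 0) = (-26 + I)/I)
z(-35)/3391 - 2681/3888 = ((-26 - 35)/(-35))/3391 - 2681/3888 = -1/35*(-61)*(1/3391) - 2681*1/3888 = (61/35)*(1/3391) - 2681/3888 = 61/118685 - 2681/3888 = -317957317/461447280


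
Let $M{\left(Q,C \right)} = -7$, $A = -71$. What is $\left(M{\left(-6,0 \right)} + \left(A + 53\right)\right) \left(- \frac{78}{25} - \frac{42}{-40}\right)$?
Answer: $\frac{207}{4} \approx 51.75$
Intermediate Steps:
$\left(M{\left(-6,0 \right)} + \left(A + 53\right)\right) \left(- \frac{78}{25} - \frac{42}{-40}\right) = \left(-7 + \left(-71 + 53\right)\right) \left(- \frac{78}{25} - \frac{42}{-40}\right) = \left(-7 - 18\right) \left(\left(-78\right) \frac{1}{25} - - \frac{21}{20}\right) = - 25 \left(- \frac{78}{25} + \frac{21}{20}\right) = \left(-25\right) \left(- \frac{207}{100}\right) = \frac{207}{4}$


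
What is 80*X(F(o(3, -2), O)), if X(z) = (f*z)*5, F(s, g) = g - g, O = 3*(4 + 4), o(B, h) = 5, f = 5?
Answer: 0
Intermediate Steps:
O = 24 (O = 3*8 = 24)
F(s, g) = 0
X(z) = 25*z (X(z) = (5*z)*5 = 25*z)
80*X(F(o(3, -2), O)) = 80*(25*0) = 80*0 = 0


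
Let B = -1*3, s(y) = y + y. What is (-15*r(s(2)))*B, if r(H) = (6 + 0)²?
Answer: 1620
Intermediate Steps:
s(y) = 2*y
r(H) = 36 (r(H) = 6² = 36)
B = -3
(-15*r(s(2)))*B = -15*36*(-3) = -540*(-3) = 1620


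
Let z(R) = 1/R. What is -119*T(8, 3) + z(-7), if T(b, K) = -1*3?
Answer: 2498/7 ≈ 356.86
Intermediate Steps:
T(b, K) = -3
-119*T(8, 3) + z(-7) = -119*(-3) + 1/(-7) = 357 - ⅐ = 2498/7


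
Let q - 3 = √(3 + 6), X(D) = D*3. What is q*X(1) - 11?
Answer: 7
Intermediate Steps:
X(D) = 3*D
q = 6 (q = 3 + √(3 + 6) = 3 + √9 = 3 + 3 = 6)
q*X(1) - 11 = 6*(3*1) - 11 = 6*3 - 11 = 18 - 11 = 7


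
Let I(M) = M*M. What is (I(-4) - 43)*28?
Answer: -756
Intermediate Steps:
I(M) = M**2
(I(-4) - 43)*28 = ((-4)**2 - 43)*28 = (16 - 43)*28 = -27*28 = -756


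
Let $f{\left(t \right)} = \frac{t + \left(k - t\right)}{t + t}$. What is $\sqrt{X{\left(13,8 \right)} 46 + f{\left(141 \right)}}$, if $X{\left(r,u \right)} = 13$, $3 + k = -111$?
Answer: $\frac{\sqrt{1320089}}{47} \approx 24.446$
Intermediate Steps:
$k = -114$ ($k = -3 - 111 = -114$)
$f{\left(t \right)} = - \frac{57}{t}$ ($f{\left(t \right)} = \frac{t - \left(114 + t\right)}{t + t} = - \frac{114}{2 t} = - 114 \frac{1}{2 t} = - \frac{57}{t}$)
$\sqrt{X{\left(13,8 \right)} 46 + f{\left(141 \right)}} = \sqrt{13 \cdot 46 - \frac{57}{141}} = \sqrt{598 - \frac{19}{47}} = \sqrt{\frac{28087}{47}} = \frac{\sqrt{1320089}}{47}$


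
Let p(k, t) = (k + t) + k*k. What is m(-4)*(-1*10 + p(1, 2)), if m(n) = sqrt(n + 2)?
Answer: -6*I*sqrt(2) ≈ -8.4853*I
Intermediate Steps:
m(n) = sqrt(2 + n)
p(k, t) = k + t + k**2 (p(k, t) = (k + t) + k**2 = k + t + k**2)
m(-4)*(-1*10 + p(1, 2)) = sqrt(2 - 4)*(-1*10 + (1 + 2 + 1**2)) = sqrt(-2)*(-10 + (1 + 2 + 1)) = (I*sqrt(2))*(-10 + 4) = (I*sqrt(2))*(-6) = -6*I*sqrt(2)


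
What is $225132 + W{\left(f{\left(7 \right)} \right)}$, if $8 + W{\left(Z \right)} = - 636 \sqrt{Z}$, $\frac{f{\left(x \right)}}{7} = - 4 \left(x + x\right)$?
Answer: $225124 - 8904 i \sqrt{2} \approx 2.2512 \cdot 10^{5} - 12592.0 i$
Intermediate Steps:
$f{\left(x \right)} = - 56 x$ ($f{\left(x \right)} = 7 \left(- 4 \left(x + x\right)\right) = 7 \left(- 4 \cdot 2 x\right) = 7 \left(- 8 x\right) = - 56 x$)
$W{\left(Z \right)} = -8 - 636 \sqrt{Z}$
$225132 + W{\left(f{\left(7 \right)} \right)} = 225132 - \left(8 + 636 \sqrt{\left(-56\right) 7}\right) = 225132 - \left(8 + 636 \sqrt{-392}\right) = 225132 - \left(8 + 636 \cdot 14 i \sqrt{2}\right) = 225132 - \left(8 + 8904 i \sqrt{2}\right) = 225124 - 8904 i \sqrt{2}$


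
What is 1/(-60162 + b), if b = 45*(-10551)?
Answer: -1/534957 ≈ -1.8693e-6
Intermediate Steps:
b = -474795
1/(-60162 + b) = 1/(-60162 - 474795) = 1/(-534957) = -1/534957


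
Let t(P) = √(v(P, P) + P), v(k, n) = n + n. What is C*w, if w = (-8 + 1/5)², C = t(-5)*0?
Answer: 0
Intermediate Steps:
v(k, n) = 2*n
t(P) = √3*√P (t(P) = √(2*P + P) = √(3*P) = √3*√P)
C = 0 (C = (√3*√(-5))*0 = (√3*(I*√5))*0 = (I*√15)*0 = 0)
w = 1521/25 (w = (-8 + ⅕)² = (-39/5)² = 1521/25 ≈ 60.840)
C*w = 0*(1521/25) = 0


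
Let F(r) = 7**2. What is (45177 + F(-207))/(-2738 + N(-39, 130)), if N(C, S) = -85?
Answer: -45226/2823 ≈ -16.021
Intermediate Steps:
F(r) = 49
(45177 + F(-207))/(-2738 + N(-39, 130)) = (45177 + 49)/(-2738 - 85) = 45226/(-2823) = 45226*(-1/2823) = -45226/2823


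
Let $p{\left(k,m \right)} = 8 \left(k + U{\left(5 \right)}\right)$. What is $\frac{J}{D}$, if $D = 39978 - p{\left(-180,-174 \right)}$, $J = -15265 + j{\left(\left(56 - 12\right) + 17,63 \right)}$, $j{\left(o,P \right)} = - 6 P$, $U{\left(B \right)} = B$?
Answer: $- \frac{15643}{41378} \approx -0.37805$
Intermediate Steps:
$p{\left(k,m \right)} = 40 + 8 k$ ($p{\left(k,m \right)} = 8 \left(k + 5\right) = 8 \left(5 + k\right) = 40 + 8 k$)
$J = -15643$ ($J = -15265 - 378 = -15643$)
$D = 41378$ ($D = 39978 - \left(40 + 8 \left(-180\right)\right) = 39978 - \left(40 - 1440\right) = 39978 - -1400 = 39978 + 1400 = 41378$)
$\frac{J}{D} = - \frac{15643}{41378}$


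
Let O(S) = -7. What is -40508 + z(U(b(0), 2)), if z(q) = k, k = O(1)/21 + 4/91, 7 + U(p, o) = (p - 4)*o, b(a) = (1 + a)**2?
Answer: -11058763/273 ≈ -40508.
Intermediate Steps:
U(p, o) = -7 + o*(-4 + p) (U(p, o) = -7 + (p - 4)*o = -7 + (-4 + p)*o = -7 + o*(-4 + p))
k = -79/273 (k = -7/21 + 4/91 = -7*1/21 + 4*(1/91) = -1/3 + 4/91 = -79/273 ≈ -0.28938)
z(q) = -79/273
-40508 + z(U(b(0), 2)) = -40508 - 79/273 = -11058763/273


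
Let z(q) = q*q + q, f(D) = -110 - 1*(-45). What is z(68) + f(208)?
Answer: 4627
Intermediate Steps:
f(D) = -65 (f(D) = -110 + 45 = -65)
z(q) = q + q² (z(q) = q² + q = q + q²)
z(68) + f(208) = 68*(1 + 68) - 65 = 68*69 - 65 = 4692 - 65 = 4627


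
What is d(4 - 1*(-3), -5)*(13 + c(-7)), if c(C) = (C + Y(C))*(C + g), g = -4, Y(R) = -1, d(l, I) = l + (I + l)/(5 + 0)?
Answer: 3737/5 ≈ 747.40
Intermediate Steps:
d(l, I) = I/5 + 6*l/5 (d(l, I) = l + (I + l)/5 = l + (I + l)*(⅕) = l + (I/5 + l/5) = I/5 + 6*l/5)
c(C) = (-1 + C)*(-4 + C) (c(C) = (C - 1)*(C - 4) = (-1 + C)*(-4 + C))
d(4 - 1*(-3), -5)*(13 + c(-7)) = ((⅕)*(-5) + 6*(4 - 1*(-3))/5)*(13 + (4 + (-7)² - 5*(-7))) = (-1 + 6*(4 + 3)/5)*(13 + (4 + 49 + 35)) = (-1 + (6/5)*7)*(13 + 88) = (-1 + 42/5)*101 = (37/5)*101 = 3737/5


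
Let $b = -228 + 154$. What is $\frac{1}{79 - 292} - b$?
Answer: $\frac{15761}{213} \approx 73.995$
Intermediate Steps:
$b = -74$
$\frac{1}{79 - 292} - b = \frac{1}{79 - 292} - -74 = \frac{1}{-213} + 74 = - \frac{1}{213} + 74 = \frac{15761}{213}$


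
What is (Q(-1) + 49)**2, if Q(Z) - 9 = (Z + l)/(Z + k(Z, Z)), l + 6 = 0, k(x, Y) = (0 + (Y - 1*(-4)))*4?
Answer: 398161/121 ≈ 3290.6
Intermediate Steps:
k(x, Y) = 16 + 4*Y (k(x, Y) = (0 + (Y + 4))*4 = (0 + (4 + Y))*4 = (4 + Y)*4 = 16 + 4*Y)
l = -6 (l = -6 + 0 = -6)
Q(Z) = 9 + (-6 + Z)/(16 + 5*Z) (Q(Z) = 9 + (Z - 6)/(Z + (16 + 4*Z)) = 9 + (-6 + Z)/(16 + 5*Z))
(Q(-1) + 49)**2 = (46*(3 - 1)/(16 + 5*(-1)) + 49)**2 = (46*2/(16 - 5) + 49)**2 = (46*2/11 + 49)**2 = (46*(1/11)*2 + 49)**2 = (92/11 + 49)**2 = (631/11)**2 = 398161/121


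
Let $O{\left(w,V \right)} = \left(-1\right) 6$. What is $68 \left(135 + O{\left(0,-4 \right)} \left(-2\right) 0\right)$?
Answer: $9180$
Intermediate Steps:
$O{\left(w,V \right)} = -6$
$68 \left(135 + O{\left(0,-4 \right)} \left(-2\right) 0\right) = 68 \left(135 + \left(-6\right) \left(-2\right) 0\right) = 68 \left(135 + 12 \cdot 0\right) = 68 \left(135 + 0\right) = 68 \cdot 135 = 9180$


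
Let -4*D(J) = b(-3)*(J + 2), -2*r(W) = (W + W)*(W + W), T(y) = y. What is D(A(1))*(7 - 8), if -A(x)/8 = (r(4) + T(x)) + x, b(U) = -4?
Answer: -242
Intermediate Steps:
r(W) = -2*W² (r(W) = -(W + W)*(W + W)/2 = -2*W*2*W/2 = -2*W²)
A(x) = 256 - 16*x (A(x) = -8*((-2*4² + x) + x) = -8*((-2*16 + x) + x) = -8*((-32 + x) + x) = -8*(-32 + 2*x) = 256 - 16*x)
D(J) = 2 + J (D(J) = -(-1)*(J + 2) = -(-1)*(2 + J) = -(-8 - 4*J)/4 = 2 + J)
D(A(1))*(7 - 8) = (2 + (256 - 16*1))*(7 - 8) = (2 + (256 - 16))*(-1) = (2 + 240)*(-1) = 242*(-1) = -242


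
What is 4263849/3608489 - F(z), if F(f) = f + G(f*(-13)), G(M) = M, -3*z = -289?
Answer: 4175677133/3608489 ≈ 1157.2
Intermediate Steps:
z = 289/3 (z = -⅓*(-289) = 289/3 ≈ 96.333)
F(f) = -12*f (F(f) = f + f*(-13) = f - 13*f = -12*f)
4263849/3608489 - F(z) = 4263849/3608489 - (-12)*289/3 = 4263849*(1/3608489) - 1*(-1156) = 4263849/3608489 + 1156 = 4175677133/3608489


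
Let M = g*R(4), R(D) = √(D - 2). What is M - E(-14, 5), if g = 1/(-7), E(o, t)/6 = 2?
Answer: -12 - √2/7 ≈ -12.202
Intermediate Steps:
E(o, t) = 12 (E(o, t) = 6*2 = 12)
R(D) = √(-2 + D)
g = -⅐ ≈ -0.14286
M = -√2/7 (M = -√(-2 + 4)/7 = -√2/7 ≈ -0.20203)
M - E(-14, 5) = -√2/7 - 1*12 = -√2/7 - 12 = -12 - √2/7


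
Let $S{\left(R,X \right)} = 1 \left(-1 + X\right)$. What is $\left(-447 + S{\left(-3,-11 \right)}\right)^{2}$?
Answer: $210681$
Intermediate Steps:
$S{\left(R,X \right)} = -1 + X$
$\left(-447 + S{\left(-3,-11 \right)}\right)^{2} = \left(-447 - 12\right)^{2} = \left(-459\right)^{2} = 210681$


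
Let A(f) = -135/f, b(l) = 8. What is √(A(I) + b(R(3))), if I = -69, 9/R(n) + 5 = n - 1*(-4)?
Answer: √5267/23 ≈ 3.1554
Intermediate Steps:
R(n) = 9/(-1 + n) (R(n) = 9/(-5 + (n - 1*(-4))) = 9/(-5 + (n + 4)) = 9/(-5 + (4 + n)) = 9/(-1 + n))
√(A(I) + b(R(3))) = √(-135/(-69) + 8) = √(-135*(-1/69) + 8) = √(45/23 + 8) = √(229/23) = √5267/23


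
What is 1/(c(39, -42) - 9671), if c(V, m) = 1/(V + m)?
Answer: -3/29014 ≈ -0.00010340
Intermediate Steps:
1/(c(39, -42) - 9671) = 1/(1/(39 - 42) - 9671) = 1/(1/(-3) - 9671) = 1/(-1/3 - 9671) = 1/(-29014/3) = -3/29014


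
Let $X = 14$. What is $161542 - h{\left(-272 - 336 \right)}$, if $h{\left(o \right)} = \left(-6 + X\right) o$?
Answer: $166406$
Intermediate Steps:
$h{\left(o \right)} = 8 o$ ($h{\left(o \right)} = \left(-6 + 14\right) o = 8 o$)
$161542 - h{\left(-272 - 336 \right)} = 161542 - 8 \left(-272 - 336\right) = 161542 - 8 \left(-608\right) = 161542 - -4864 = 161542 + 4864 = 166406$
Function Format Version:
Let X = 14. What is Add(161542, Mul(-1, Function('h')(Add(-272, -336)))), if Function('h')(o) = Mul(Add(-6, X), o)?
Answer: 166406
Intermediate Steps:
Function('h')(o) = Mul(8, o) (Function('h')(o) = Mul(Add(-6, 14), o) = Mul(8, o))
Add(161542, Mul(-1, Function('h')(Add(-272, -336)))) = Add(161542, Mul(-1, Mul(8, Add(-272, -336)))) = Add(161542, Mul(-1, Mul(8, -608))) = Add(161542, Mul(-1, -4864)) = Add(161542, 4864) = 166406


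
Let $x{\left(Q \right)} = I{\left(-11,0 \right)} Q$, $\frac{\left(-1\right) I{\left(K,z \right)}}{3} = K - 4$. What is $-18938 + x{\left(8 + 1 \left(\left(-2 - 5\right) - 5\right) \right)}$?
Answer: $-19118$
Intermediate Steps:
$I{\left(K,z \right)} = 12 - 3 K$ ($I{\left(K,z \right)} = - 3 \left(K - 4\right) = - 3 \left(-4 + K\right) = 12 - 3 K$)
$x{\left(Q \right)} = 45 Q$ ($x{\left(Q \right)} = \left(12 - -33\right) Q = \left(12 + 33\right) Q = 45 Q$)
$-18938 + x{\left(8 + 1 \left(\left(-2 - 5\right) - 5\right) \right)} = -18938 + 45 \left(8 + 1 \left(\left(-2 - 5\right) - 5\right)\right) = -18938 + 45 \left(8 + 1 \left(-7 - 5\right)\right) = -18938 + 45 \left(8 + 1 \left(-12\right)\right) = -18938 + 45 \left(8 - 12\right) = -18938 + 45 \left(-4\right) = -18938 - 180 = -19118$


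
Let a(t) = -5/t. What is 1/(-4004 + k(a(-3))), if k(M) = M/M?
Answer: -1/4003 ≈ -0.00024981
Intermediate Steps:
k(M) = 1
1/(-4004 + k(a(-3))) = 1/(-4004 + 1) = 1/(-4003) = -1/4003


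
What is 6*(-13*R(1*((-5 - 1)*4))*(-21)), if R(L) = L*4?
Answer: -157248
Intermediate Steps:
R(L) = 4*L
6*(-13*R(1*((-5 - 1)*4))*(-21)) = 6*(-52*1*((-5 - 1)*4)*(-21)) = 6*(-52*1*(-6*4)*(-21)) = 6*(-52*1*(-24)*(-21)) = 6*(-52*(-24)*(-21)) = 6*(-13*(-96)*(-21)) = 6*(1248*(-21)) = 6*(-26208) = -157248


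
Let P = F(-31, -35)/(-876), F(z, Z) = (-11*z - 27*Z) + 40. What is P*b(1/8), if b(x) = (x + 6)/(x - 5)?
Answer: 833/438 ≈ 1.9018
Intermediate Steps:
F(z, Z) = 40 - 27*Z - 11*z (F(z, Z) = (-27*Z - 11*z) + 40 = 40 - 27*Z - 11*z)
b(x) = (6 + x)/(-5 + x)
P = -221/146 (P = (40 - 27*(-35) - 11*(-31))/(-876) = (40 + 945 + 341)*(-1/876) = 1326*(-1/876) = -221/146 ≈ -1.5137)
P*b(1/8) = -221*(6 + 1/8)/(146*(-5 + 1/8)) = -221*(6 + ⅛)/(146*(-5 + ⅛)) = -221*49/(146*(-39/8)*8) = -(-68)*49/(219*8) = -221/146*(-49/39) = 833/438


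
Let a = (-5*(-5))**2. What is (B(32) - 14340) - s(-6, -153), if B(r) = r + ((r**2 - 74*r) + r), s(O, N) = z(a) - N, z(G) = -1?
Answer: -15772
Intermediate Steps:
a = 625 (a = 25**2 = 625)
s(O, N) = -1 - N
B(r) = r**2 - 72*r (B(r) = r + (r**2 - 73*r) = r**2 - 72*r)
(B(32) - 14340) - s(-6, -153) = (32*(-72 + 32) - 14340) - (-1 - 1*(-153)) = (32*(-40) - 14340) - (-1 + 153) = (-1280 - 14340) - 1*152 = -15620 - 152 = -15772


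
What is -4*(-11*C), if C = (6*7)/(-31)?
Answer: -1848/31 ≈ -59.613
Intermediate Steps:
C = -42/31 (C = 42*(-1/31) = -42/31 ≈ -1.3548)
-4*(-11*C) = -4*(-11*(-42/31)) = -1848/31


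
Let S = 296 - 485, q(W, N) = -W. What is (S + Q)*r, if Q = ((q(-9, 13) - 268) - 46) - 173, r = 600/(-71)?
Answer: 400200/71 ≈ 5636.6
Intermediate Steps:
S = -189
r = -600/71 (r = 600*(-1/71) = -600/71 ≈ -8.4507)
Q = -478 (Q = ((-1*(-9) - 268) - 46) - 173 = ((9 - 268) - 46) - 173 = (-259 - 46) - 173 = -305 - 173 = -478)
(S + Q)*r = (-189 - 478)*(-600/71) = -667*(-600/71) = 400200/71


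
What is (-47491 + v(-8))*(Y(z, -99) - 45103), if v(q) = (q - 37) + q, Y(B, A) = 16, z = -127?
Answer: 2143616328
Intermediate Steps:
v(q) = -37 + 2*q (v(q) = (-37 + q) + q = -37 + 2*q)
(-47491 + v(-8))*(Y(z, -99) - 45103) = (-47491 + (-37 + 2*(-8)))*(16 - 45103) = (-47491 + (-37 - 16))*(-45087) = (-47491 - 53)*(-45087) = -47544*(-45087) = 2143616328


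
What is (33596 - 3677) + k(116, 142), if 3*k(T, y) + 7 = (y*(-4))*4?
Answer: 87478/3 ≈ 29159.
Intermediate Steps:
k(T, y) = -7/3 - 16*y/3 (k(T, y) = -7/3 + ((y*(-4))*4)/3 = -7/3 + (-4*y*4)/3 = -7/3 + (-16*y)/3 = -7/3 - 16*y/3)
(33596 - 3677) + k(116, 142) = (33596 - 3677) + (-7/3 - 16/3*142) = 29919 + (-7/3 - 2272/3) = 29919 - 2279/3 = 87478/3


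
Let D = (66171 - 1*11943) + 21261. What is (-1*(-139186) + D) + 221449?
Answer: 436124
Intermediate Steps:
D = 75489 (D = (66171 - 11943) + 21261 = 54228 + 21261 = 75489)
(-1*(-139186) + D) + 221449 = (-1*(-139186) + 75489) + 221449 = (139186 + 75489) + 221449 = 214675 + 221449 = 436124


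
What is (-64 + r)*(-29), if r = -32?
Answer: 2784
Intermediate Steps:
(-64 + r)*(-29) = (-64 - 32)*(-29) = -96*(-29) = 2784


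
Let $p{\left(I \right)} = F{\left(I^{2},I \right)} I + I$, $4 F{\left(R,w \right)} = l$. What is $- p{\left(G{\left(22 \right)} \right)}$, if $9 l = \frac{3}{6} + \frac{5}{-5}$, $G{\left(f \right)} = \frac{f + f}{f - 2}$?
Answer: $- \frac{781}{360} \approx -2.1694$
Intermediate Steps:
$G{\left(f \right)} = \frac{2 f}{-2 + f}$
$l = - \frac{1}{18}$ ($l = \frac{\frac{3}{6} + \frac{5}{-5}}{9} = \frac{3 \cdot \frac{1}{6} + 5 \left(- \frac{1}{5}\right)}{9} = \frac{\frac{1}{2} - 1}{9} = \frac{1}{9} \left(- \frac{1}{2}\right) = - \frac{1}{18} \approx -0.055556$)
$F{\left(R,w \right)} = - \frac{1}{72}$ ($F{\left(R,w \right)} = \frac{1}{4} \left(- \frac{1}{18}\right) = - \frac{1}{72}$)
$p{\left(I \right)} = \frac{71 I}{72}$ ($p{\left(I \right)} = - \frac{I}{72} + I = \frac{71 I}{72}$)
$- p{\left(G{\left(22 \right)} \right)} = - \frac{71 \cdot 2 \cdot 22 \frac{1}{-2 + 22}}{72} = - \frac{71 \cdot 2 \cdot 22 \cdot \frac{1}{20}}{72} = - \frac{71 \cdot 11}{72 \cdot 5} = \left(-1\right) \frac{781}{360} = - \frac{781}{360}$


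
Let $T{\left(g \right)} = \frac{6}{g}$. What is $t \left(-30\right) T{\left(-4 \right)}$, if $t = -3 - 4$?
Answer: $-315$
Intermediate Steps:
$t = -7$ ($t = -3 - 4 = -7$)
$t \left(-30\right) T{\left(-4 \right)} = \left(-7\right) \left(-30\right) \frac{6}{-4} = 210 \cdot 6 \left(- \frac{1}{4}\right) = 210 \left(- \frac{3}{2}\right) = -315$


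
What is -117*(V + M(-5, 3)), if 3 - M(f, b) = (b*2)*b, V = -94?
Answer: 12753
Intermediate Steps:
M(f, b) = 3 - 2*b² (M(f, b) = 3 - b*2*b = 3 - 2*b*b = 3 - 2*b²)
-117*(V + M(-5, 3)) = -117*(-94 + (3 - 2*3²)) = -117*(-94 + (3 - 2*9)) = -117*(-94 + (3 - 18)) = -117*(-94 - 15) = -117*(-109) = 12753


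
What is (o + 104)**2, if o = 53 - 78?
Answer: 6241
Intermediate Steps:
o = -25
(o + 104)**2 = (-25 + 104)**2 = 79**2 = 6241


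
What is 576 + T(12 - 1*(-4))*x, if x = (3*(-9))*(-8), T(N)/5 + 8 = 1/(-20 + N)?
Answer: -8334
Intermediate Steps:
T(N) = -40 + 5/(-20 + N)
x = 216 (x = -27*(-8) = 216)
576 + T(12 - 1*(-4))*x = 576 + (5*(161 - 8*(12 - 1*(-4)))/(-20 + (12 - 1*(-4))))*216 = 576 + (5*(161 - 8*(12 + 4))/(-20 + (12 + 4)))*216 = 576 + (5*(161 - 8*16)/(-20 + 16))*216 = 576 + (5*(161 - 128)/(-4))*216 = 576 + (5*(-¼)*33)*216 = 576 - 165/4*216 = 576 - 8910 = -8334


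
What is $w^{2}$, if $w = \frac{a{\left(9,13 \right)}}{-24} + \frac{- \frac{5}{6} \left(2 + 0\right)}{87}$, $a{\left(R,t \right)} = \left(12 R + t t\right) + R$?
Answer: $\frac{155276521}{1089936} \approx 142.46$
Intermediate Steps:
$a{\left(R,t \right)} = t^{2} + 13 R$ ($a{\left(R,t \right)} = \left(12 R + t^{2}\right) + R = \left(t^{2} + 12 R\right) + R = t^{2} + 13 R$)
$w = - \frac{12461}{1044}$ ($w = \frac{13^{2} + 13 \cdot 9}{-24} + \frac{- \frac{5}{6} \left(2 + 0\right)}{87} = \left(169 + 117\right) \left(- \frac{1}{24}\right) + \left(-5\right) \frac{1}{6} \cdot 2 \cdot \frac{1}{87} = 286 \left(- \frac{1}{24}\right) + \left(- \frac{5}{6}\right) 2 \cdot \frac{1}{87} = - \frac{143}{12} - \frac{5}{261} = - \frac{12461}{1044} \approx -11.936$)
$w^{2} = \left(- \frac{12461}{1044}\right)^{2} = \frac{155276521}{1089936}$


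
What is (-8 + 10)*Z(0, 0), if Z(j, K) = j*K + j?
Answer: 0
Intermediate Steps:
Z(j, K) = j + K*j (Z(j, K) = K*j + j = j + K*j)
(-8 + 10)*Z(0, 0) = (-8 + 10)*(0*(1 + 0)) = 2*(0*1) = 2*0 = 0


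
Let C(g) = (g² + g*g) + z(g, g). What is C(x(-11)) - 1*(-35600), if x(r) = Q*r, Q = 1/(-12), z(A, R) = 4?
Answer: 2563609/72 ≈ 35606.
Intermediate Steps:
Q = -1/12 ≈ -0.083333
x(r) = -r/12
C(g) = 4 + 2*g² (C(g) = (g² + g*g) + 4 = (g² + g²) + 4 = 2*g² + 4 = 4 + 2*g²)
C(x(-11)) - 1*(-35600) = (4 + 2*(-1/12*(-11))²) - 1*(-35600) = (4 + 2*(11/12)²) + 35600 = (4 + 2*(121/144)) + 35600 = (4 + 121/72) + 35600 = 409/72 + 35600 = 2563609/72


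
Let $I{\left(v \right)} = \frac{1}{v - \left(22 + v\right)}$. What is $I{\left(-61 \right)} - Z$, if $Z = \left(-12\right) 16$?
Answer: $\frac{4223}{22} \approx 191.95$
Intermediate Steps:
$I{\left(v \right)} = - \frac{1}{22}$ ($I{\left(v \right)} = \frac{1}{-22} = - \frac{1}{22}$)
$Z = -192$
$I{\left(-61 \right)} - Z = - \frac{1}{22} - -192 = - \frac{1}{22} + 192 = \frac{4223}{22}$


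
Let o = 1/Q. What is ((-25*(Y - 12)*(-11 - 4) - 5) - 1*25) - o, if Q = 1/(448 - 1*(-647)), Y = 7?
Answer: -3000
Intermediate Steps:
Q = 1/1095 (Q = 1/(448 + 647) = 1/1095 ≈ 0.00091324)
o = 1095 (o = 1/(1/1095) = 1095)
((-25*(Y - 12)*(-11 - 4) - 5) - 1*25) - o = ((-25*(7 - 12)*(-11 - 4) - 5) - 1*25) - 1*1095 = ((-(-125)*(-15) - 5) - 25) - 1095 = ((-25*75 - 5) - 25) - 1095 = ((-1875 - 5) - 25) - 1095 = (-1880 - 25) - 1095 = -1905 - 1095 = -3000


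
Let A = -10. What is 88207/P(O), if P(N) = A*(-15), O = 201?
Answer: 88207/150 ≈ 588.05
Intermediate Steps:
P(N) = 150 (P(N) = -10*(-15) = 150)
88207/P(O) = 88207/150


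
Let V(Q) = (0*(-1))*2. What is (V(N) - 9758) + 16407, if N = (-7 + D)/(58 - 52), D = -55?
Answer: 6649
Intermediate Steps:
N = -31/3 (N = (-7 - 55)/(58 - 52) = -62/6 = -62*⅙ = -31/3 ≈ -10.333)
V(Q) = 0 (V(Q) = 0*2 = 0)
(V(N) - 9758) + 16407 = (0 - 9758) + 16407 = -9758 + 16407 = 6649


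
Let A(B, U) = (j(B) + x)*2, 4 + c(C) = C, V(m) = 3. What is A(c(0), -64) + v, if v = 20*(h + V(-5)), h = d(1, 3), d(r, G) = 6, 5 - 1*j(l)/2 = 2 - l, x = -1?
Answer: 174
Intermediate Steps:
j(l) = 6 + 2*l (j(l) = 10 - 2*(2 - l) = 10 + (-4 + 2*l) = 6 + 2*l)
c(C) = -4 + C
h = 6
v = 180 (v = 20*(6 + 3) = 20*9 = 180)
A(B, U) = 10 + 4*B (A(B, U) = ((6 + 2*B) - 1)*2 = (5 + 2*B)*2 = 10 + 4*B)
A(c(0), -64) + v = (10 + 4*(-4 + 0)) + 180 = (10 + 4*(-4)) + 180 = (10 - 16) + 180 = -6 + 180 = 174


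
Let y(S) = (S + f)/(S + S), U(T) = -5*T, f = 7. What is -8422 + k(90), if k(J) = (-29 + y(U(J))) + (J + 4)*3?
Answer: -7351657/900 ≈ -8168.5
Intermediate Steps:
y(S) = (7 + S)/(2*S) (y(S) = (S + 7)/(S + S) = (7 + S)/((2*S)) = (7 + S)*(1/(2*S)) = (7 + S)/(2*S))
k(J) = -17 + 3*J - (7 - 5*J)/(10*J) (k(J) = (-29 + (7 - 5*J)/(2*((-5*J)))) + (J + 4)*3 = (-29 + (-1/(5*J))*(7 - 5*J)/2) + (4 + J)*3 = (-29 - (7 - 5*J)/(10*J)) + (12 + 3*J) = -17 + 3*J - (7 - 5*J)/(10*J))
-8422 + k(90) = -8422 + (-33/2 + 3*90 - 7/10/90) = -8422 + (-33/2 + 270 - 7/10*1/90) = -8422 + (-33/2 + 270 - 7/900) = -8422 + 228143/900 = -7351657/900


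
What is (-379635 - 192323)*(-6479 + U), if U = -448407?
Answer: 260175686788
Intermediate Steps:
(-379635 - 192323)*(-6479 + U) = (-379635 - 192323)*(-6479 - 448407) = -571958*(-454886) = 260175686788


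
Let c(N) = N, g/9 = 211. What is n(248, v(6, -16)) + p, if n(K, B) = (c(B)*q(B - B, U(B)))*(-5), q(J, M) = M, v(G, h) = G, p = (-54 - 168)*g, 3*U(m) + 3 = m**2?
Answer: -421908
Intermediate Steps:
g = 1899 (g = 9*211 = 1899)
U(m) = -1 + m**2/3
p = -421578 (p = (-54 - 168)*1899 = -222*1899 = -421578)
n(K, B) = -5*B*(-1 + B**2/3) (n(K, B) = (B*(-1 + B**2/3))*(-5) = -5*B*(-1 + B**2/3))
n(248, v(6, -16)) + p = (5/3)*6*(3 - 1*6**2) - 421578 = (5/3)*6*(3 - 1*36) - 421578 = (5/3)*6*(3 - 36) - 421578 = (5/3)*6*(-33) - 421578 = -330 - 421578 = -421908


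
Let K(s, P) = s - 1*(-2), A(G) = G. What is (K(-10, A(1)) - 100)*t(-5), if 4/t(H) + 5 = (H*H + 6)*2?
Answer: -144/19 ≈ -7.5789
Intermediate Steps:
t(H) = 4/(7 + 2*H²) (t(H) = 4/(-5 + (H*H + 6)*2) = 4/(-5 + (H² + 6)*2) = 4/(-5 + (6 + H²)*2) = 4/(-5 + (12 + 2*H²)) = 4/(7 + 2*H²))
K(s, P) = 2 + s (K(s, P) = s + 2 = 2 + s)
(K(-10, A(1)) - 100)*t(-5) = ((2 - 10) - 100)*(4/(7 + 2*(-5)²)) = (-8 - 100)*(4/(7 + 2*25)) = -432/(7 + 50) = -432/57 = -108*4/57 = -144/19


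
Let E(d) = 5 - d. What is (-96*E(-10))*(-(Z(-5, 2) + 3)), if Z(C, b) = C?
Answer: -2880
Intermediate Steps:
(-96*E(-10))*(-(Z(-5, 2) + 3)) = (-96*(5 - 1*(-10)))*(-(-5 + 3)) = (-96*(5 + 10))*(-1*(-2)) = -96*15*2 = -1440*2 = -2880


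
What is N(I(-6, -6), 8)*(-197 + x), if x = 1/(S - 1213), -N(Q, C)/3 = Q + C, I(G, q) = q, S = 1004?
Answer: 247044/209 ≈ 1182.0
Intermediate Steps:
N(Q, C) = -3*C - 3*Q (N(Q, C) = -3*(Q + C) = -3*(C + Q) = -3*C - 3*Q)
x = -1/209 (x = 1/(1004 - 1213) = 1/(-209) = -1/209 ≈ -0.0047847)
N(I(-6, -6), 8)*(-197 + x) = (-3*8 - 3*(-6))*(-197 - 1/209) = (-24 + 18)*(-41174/209) = -6*(-41174/209) = 247044/209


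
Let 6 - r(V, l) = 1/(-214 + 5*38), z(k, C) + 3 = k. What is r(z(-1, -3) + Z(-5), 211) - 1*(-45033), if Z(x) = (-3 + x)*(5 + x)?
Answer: 1080937/24 ≈ 45039.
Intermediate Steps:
z(k, C) = -3 + k
r(V, l) = 145/24 (r(V, l) = 6 - 1/(-214 + 5*38) = 6 - 1/(-214 + 190) = 6 - 1/(-24) = 6 - 1*(-1/24) = 6 + 1/24 = 145/24)
r(z(-1, -3) + Z(-5), 211) - 1*(-45033) = 145/24 - 1*(-45033) = 145/24 + 45033 = 1080937/24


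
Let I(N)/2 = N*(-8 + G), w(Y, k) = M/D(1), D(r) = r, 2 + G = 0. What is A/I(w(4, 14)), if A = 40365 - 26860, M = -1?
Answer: 2701/4 ≈ 675.25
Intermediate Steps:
G = -2 (G = -2 + 0 = -2)
A = 13505
w(Y, k) = -1 (w(Y, k) = -1/1 = -1*1 = -1)
I(N) = -20*N (I(N) = 2*(N*(-8 - 2)) = 2*(N*(-10)) = 2*(-10*N) = -20*N)
A/I(w(4, 14)) = 13505/((-20*(-1))) = 13505/20 = 13505*(1/20) = 2701/4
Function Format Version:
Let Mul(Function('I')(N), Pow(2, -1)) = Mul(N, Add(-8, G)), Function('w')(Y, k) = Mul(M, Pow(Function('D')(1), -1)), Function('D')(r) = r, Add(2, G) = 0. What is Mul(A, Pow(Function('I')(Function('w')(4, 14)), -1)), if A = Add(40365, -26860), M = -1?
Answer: Rational(2701, 4) ≈ 675.25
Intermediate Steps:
G = -2 (G = Add(-2, 0) = -2)
A = 13505
Function('w')(Y, k) = -1 (Function('w')(Y, k) = Mul(-1, Pow(1, -1)) = Mul(-1, 1) = -1)
Function('I')(N) = Mul(-20, N) (Function('I')(N) = Mul(2, Mul(N, Add(-8, -2))) = Mul(2, Mul(N, -10)) = Mul(2, Mul(-10, N)) = Mul(-20, N))
Mul(A, Pow(Function('I')(Function('w')(4, 14)), -1)) = Mul(13505, Pow(Mul(-20, -1), -1)) = Mul(13505, Pow(20, -1)) = Mul(13505, Rational(1, 20)) = Rational(2701, 4)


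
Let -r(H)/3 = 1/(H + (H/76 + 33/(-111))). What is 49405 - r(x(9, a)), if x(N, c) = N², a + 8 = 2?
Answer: 11359848301/229933 ≈ 49405.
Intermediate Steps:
a = -6 (a = -8 + 2 = -6)
r(H) = -3/(-11/37 + 77*H/76) (r(H) = -3/(H + (H/76 + 33/(-111))) = -3/(H + (H*(1/76) + 33*(-1/111))) = -3/(H + (H/76 - 11/37)) = -3/(H + (-11/37 + H/76)) = -3/(-11/37 + 77*H/76))
49405 - r(x(9, a)) = 49405 - (-8436)/(-836 + 2849*9²) = 49405 - (-8436)/(-836 + 2849*81) = 49405 - (-8436)/(-836 + 230769) = 49405 - (-8436)/229933 = 49405 - 1*(-8436/229933) = 49405 + 8436/229933 = 11359848301/229933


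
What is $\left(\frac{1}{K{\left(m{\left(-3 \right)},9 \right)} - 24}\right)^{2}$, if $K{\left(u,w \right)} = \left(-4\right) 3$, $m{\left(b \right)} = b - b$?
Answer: $\frac{1}{1296} \approx 0.0007716$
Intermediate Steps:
$m{\left(b \right)} = 0$
$K{\left(u,w \right)} = -12$
$\left(\frac{1}{K{\left(m{\left(-3 \right)},9 \right)} - 24}\right)^{2} = \left(\frac{1}{-12 - 24}\right)^{2} = \left(\frac{1}{-36}\right)^{2} = \left(- \frac{1}{36}\right)^{2} = \frac{1}{1296}$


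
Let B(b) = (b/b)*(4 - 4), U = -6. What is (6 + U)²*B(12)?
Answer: 0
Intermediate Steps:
B(b) = 0 (B(b) = 1*0 = 0)
(6 + U)²*B(12) = (6 - 6)²*0 = 0²*0 = 0*0 = 0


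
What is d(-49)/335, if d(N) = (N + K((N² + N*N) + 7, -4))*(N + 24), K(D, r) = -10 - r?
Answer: 275/67 ≈ 4.1045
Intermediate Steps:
d(N) = (-6 + N)*(24 + N) (d(N) = (N + (-10 - 1*(-4)))*(N + 24) = (N + (-10 + 4))*(24 + N) = (N - 6)*(24 + N) = (-6 + N)*(24 + N))
d(-49)/335 = (-144 + (-49)² + 18*(-49))/335 = (-144 + 2401 - 882)*(1/335) = 1375*(1/335) = 275/67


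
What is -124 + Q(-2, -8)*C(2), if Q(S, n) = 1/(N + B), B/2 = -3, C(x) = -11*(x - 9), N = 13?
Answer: -113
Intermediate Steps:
C(x) = 99 - 11*x (C(x) = -11*(-9 + x) = 99 - 11*x)
B = -6 (B = 2*(-3) = -6)
Q(S, n) = ⅐ (Q(S, n) = 1/(13 - 6) = 1/7 = ⅐)
-124 + Q(-2, -8)*C(2) = -124 + (99 - 11*2)/7 = -124 + (99 - 22)/7 = -124 + (⅐)*77 = -124 + 11 = -113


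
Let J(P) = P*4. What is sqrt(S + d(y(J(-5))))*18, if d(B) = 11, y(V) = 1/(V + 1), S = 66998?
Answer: 18*sqrt(67009) ≈ 4659.5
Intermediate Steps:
J(P) = 4*P
y(V) = 1/(1 + V)
sqrt(S + d(y(J(-5))))*18 = sqrt(66998 + 11)*18 = sqrt(67009)*18 = 18*sqrt(67009)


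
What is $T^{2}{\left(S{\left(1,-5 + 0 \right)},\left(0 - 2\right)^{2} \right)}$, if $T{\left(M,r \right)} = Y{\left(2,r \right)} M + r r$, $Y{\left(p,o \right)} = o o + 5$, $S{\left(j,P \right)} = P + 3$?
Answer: $676$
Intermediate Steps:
$S{\left(j,P \right)} = 3 + P$
$Y{\left(p,o \right)} = 5 + o^{2}$ ($Y{\left(p,o \right)} = o^{2} + 5 = 5 + o^{2}$)
$T{\left(M,r \right)} = r^{2} + M \left(5 + r^{2}\right)$ ($T{\left(M,r \right)} = \left(5 + r^{2}\right) M + r r = M \left(5 + r^{2}\right) + r^{2} = r^{2} + M \left(5 + r^{2}\right)$)
$T^{2}{\left(S{\left(1,-5 + 0 \right)},\left(0 - 2\right)^{2} \right)} = \left(\left(\left(0 - 2\right)^{2}\right)^{2} + \left(3 + \left(-5 + 0\right)\right) \left(5 + \left(\left(0 - 2\right)^{2}\right)^{2}\right)\right)^{2} = \left(\left(\left(-2\right)^{2}\right)^{2} + \left(3 - 5\right) \left(5 + \left(\left(-2\right)^{2}\right)^{2}\right)\right)^{2} = \left(4^{2} - 2 \left(5 + 4^{2}\right)\right)^{2} = \left(16 - 2 \left(5 + 16\right)\right)^{2} = \left(16 - 42\right)^{2} = \left(-26\right)^{2} = 676$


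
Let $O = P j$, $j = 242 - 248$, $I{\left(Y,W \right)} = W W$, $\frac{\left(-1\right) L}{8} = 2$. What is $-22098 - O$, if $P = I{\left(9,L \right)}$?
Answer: $-20562$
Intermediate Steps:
$L = -16$ ($L = \left(-8\right) 2 = -16$)
$I{\left(Y,W \right)} = W^{2}$
$P = 256$ ($P = \left(-16\right)^{2} = 256$)
$j = -6$ ($j = 242 - 248 = -6$)
$O = -1536$ ($O = 256 \left(-6\right) = -1536$)
$-22098 - O = -22098 - -1536 = -22098 + 1536 = -20562$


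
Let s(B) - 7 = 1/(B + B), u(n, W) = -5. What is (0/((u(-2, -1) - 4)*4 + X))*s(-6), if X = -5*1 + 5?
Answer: 0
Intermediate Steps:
s(B) = 7 + 1/(2*B) (s(B) = 7 + 1/(B + B) = 7 + 1/(2*B))
X = 0 (X = -5 + 5 = 0)
(0/((u(-2, -1) - 4)*4 + X))*s(-6) = (0/((-5 - 4)*4 + 0))*(7 + (½)/(-6)) = (0/(-9*4 + 0))*(7 + (½)*(-⅙)) = (0/(-36 + 0))*(7 - 1/12) = (0/(-36))*(83/12) = -1/36*0*(83/12) = 0*(83/12) = 0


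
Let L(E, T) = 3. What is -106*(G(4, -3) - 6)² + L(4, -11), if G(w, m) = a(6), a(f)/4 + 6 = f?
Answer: -3813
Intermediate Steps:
a(f) = -24 + 4*f
G(w, m) = 0 (G(w, m) = -24 + 4*6 = -24 + 24 = 0)
-106*(G(4, -3) - 6)² + L(4, -11) = -106*(0 - 6)² + 3 = -106*(-6)² + 3 = -106*36 + 3 = -3816 + 3 = -3813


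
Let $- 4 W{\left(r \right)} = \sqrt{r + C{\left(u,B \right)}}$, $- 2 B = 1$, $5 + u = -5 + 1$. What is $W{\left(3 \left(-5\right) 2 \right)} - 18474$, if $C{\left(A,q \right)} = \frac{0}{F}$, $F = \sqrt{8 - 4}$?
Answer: $-18474 - \frac{i \sqrt{30}}{4} \approx -18474.0 - 1.3693 i$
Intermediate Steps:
$u = -9$ ($u = -5 + \left(-5 + 1\right) = -5 - 4 = -9$)
$B = - \frac{1}{2}$ ($B = \left(- \frac{1}{2}\right) 1 = - \frac{1}{2} \approx -0.5$)
$F = 2$ ($F = \sqrt{4} = 2$)
$C{\left(A,q \right)} = 0$ ($C{\left(A,q \right)} = \frac{0}{2} = 0 \cdot \frac{1}{2} = 0$)
$W{\left(r \right)} = - \frac{\sqrt{r}}{4}$ ($W{\left(r \right)} = - \frac{\sqrt{r + 0}}{4} = - \frac{\sqrt{r}}{4}$)
$W{\left(3 \left(-5\right) 2 \right)} - 18474 = - \frac{\sqrt{3 \left(-5\right) 2}}{4} - 18474 = - \frac{\sqrt{\left(-15\right) 2}}{4} - 18474 = - \frac{\sqrt{-30}}{4} - 18474 = - \frac{i \sqrt{30}}{4} - 18474 = -18474 - \frac{i \sqrt{30}}{4}$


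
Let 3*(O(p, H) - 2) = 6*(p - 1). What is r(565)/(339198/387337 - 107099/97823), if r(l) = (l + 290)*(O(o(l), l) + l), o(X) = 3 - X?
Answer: 18109559418073695/8302039409 ≈ 2.1813e+6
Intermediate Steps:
O(p, H) = 2*p (O(p, H) = 2 + (6*(p - 1))/3 = 2 + (6*(-1 + p))/3 = 2 + (-6 + 6*p)/3 = 2 + (-2 + 2*p) = 2*p)
r(l) = (6 - l)*(290 + l) (r(l) = (l + 290)*(2*(3 - l) + l) = (290 + l)*((6 - 2*l) + l) = (290 + l)*(6 - l) = (6 - l)*(290 + l))
r(565)/(339198/387337 - 107099/97823) = (1740 - 1*565**2 - 284*565)/(339198/387337 - 107099/97823) = (1740 - 1*319225 - 160460)/(339198*(1/387337) - 107099*1/97823) = (1740 - 319225 - 160460)/(339198/387337 - 107099/97823) = -477945/(-8302039409/37890467351) = -477945*(-37890467351/8302039409) = 18109559418073695/8302039409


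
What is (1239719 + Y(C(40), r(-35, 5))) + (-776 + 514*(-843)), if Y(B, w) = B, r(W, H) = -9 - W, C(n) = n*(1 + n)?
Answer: 807281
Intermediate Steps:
(1239719 + Y(C(40), r(-35, 5))) + (-776 + 514*(-843)) = (1239719 + 40*(1 + 40)) + (-776 + 514*(-843)) = (1239719 + 40*41) + (-776 - 433302) = (1239719 + 1640) - 434078 = 1241359 - 434078 = 807281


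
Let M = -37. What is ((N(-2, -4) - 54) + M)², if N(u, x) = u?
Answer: 8649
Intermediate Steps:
((N(-2, -4) - 54) + M)² = ((-2 - 54) - 37)² = (-56 - 37)² = (-93)² = 8649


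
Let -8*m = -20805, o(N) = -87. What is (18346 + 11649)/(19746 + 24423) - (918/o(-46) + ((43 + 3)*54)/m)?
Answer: 91279232791/8883048435 ≈ 10.276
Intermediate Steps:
m = 20805/8 (m = -⅛*(-20805) = 20805/8 ≈ 2600.6)
(18346 + 11649)/(19746 + 24423) - (918/o(-46) + ((43 + 3)*54)/m) = (18346 + 11649)/(19746 + 24423) - (918/(-87) + ((43 + 3)*54)/(20805/8)) = 29995/44169 - (918*(-1/87) + (46*54)*(8/20805)) = 29995*(1/44169) - (-306/29 + 2484*(8/20805)) = 29995/44169 - (-306/29 + 6624/6935) = 29995/44169 - 1*(-1930014/201115) = 29995/44169 + 1930014/201115 = 91279232791/8883048435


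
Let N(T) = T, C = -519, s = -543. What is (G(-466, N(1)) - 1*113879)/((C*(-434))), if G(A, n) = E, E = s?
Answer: -8173/16089 ≈ -0.50799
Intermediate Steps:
E = -543
G(A, n) = -543
(G(-466, N(1)) - 1*113879)/((C*(-434))) = (-543 - 1*113879)/((-519*(-434))) = (-543 - 113879)/225246 = -114422*1/225246 = -8173/16089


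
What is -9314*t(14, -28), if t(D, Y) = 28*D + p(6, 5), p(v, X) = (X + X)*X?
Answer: -4116788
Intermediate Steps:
p(v, X) = 2*X² (p(v, X) = (2*X)*X = 2*X²)
t(D, Y) = 50 + 28*D (t(D, Y) = 28*D + 2*5² = 28*D + 2*25 = 28*D + 50 = 50 + 28*D)
-9314*t(14, -28) = -9314*(50 + 28*14) = -9314*(50 + 392) = -9314*442 = -4116788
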